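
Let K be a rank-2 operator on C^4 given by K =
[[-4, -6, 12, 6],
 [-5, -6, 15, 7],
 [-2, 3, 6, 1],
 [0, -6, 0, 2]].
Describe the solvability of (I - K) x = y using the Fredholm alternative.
(I - K) is invertible (det(I - K) = -50 ≠ 0), so for every y in C^4 the equation (I - K) x = y has a unique solution.

K has rank 2 and factors as K = U V^T = u1 v1^T + u2 v2^T with u1 = (2, 3, 3, -2), v1 = (-1, 0, 3, 1), u2 = (2, 2, -1, 2), v2 = (-1, -3, 3, 2) (multiplying out reproduces the displayed K). The nonzero eigenvalues of U V^T coincide with those of the 2 x 2 matrix G = V^T U = [[v1·u1, v1·u2], [v2·u1, v2·u2]] = [[5, -3], [-6, -7]], and by the Sylvester determinant identity det(I_4 - U V^T) = det(I_2 - V^T U) = det([[-4, 3], [6, 8]]) = (-4)(8) - (3)(6) = -50. (Direct check: I - K =
[[5, 6, -12, -6],
 [5, 7, -15, -7],
 [2, -3, -5, -1],
 [0, 6, 0, -1]]
has determinant -50.) The finite-dimensional Fredholm alternative says: either (I - K) is invertible, or ker(I - K) ≠ {0} and then range(I - K) = ker((I - K)^*)^⊥, with dim ker(I - K) = dim ker((I - K)^*). Since det(I - K) ≠ 0, 1 is not an eigenvalue of K and ker(I - K) = {0}, so we are in the first case: for every y there is a unique x = (I - K)^(-1) y. (Explicitly, by the Woodbury identity, (I - U V^T)^(-1) = I + U (I_2 - G)^(-1) V^T.)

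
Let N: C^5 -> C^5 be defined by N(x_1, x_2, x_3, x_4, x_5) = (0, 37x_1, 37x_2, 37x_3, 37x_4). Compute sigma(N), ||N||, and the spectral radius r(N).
sigma(N) = {0}; ||N|| = 37; r(N) = 0. (N is nilpotent with N^5 = 0.)

On C^5, N is a strictly lower-triangular matrix with 37 on the subdiagonal and zeros elsewhere, so its characteristic polynomial is lambda^5 and every eigenvalue is 0: sigma(N) = {0}. For the operator norm, N e_i = 37e_{i+1} for i = 1, ..., 4 and N e_5 = 0, so the singular values of N are 37 (with multiplicity 4) and 0; hence ||N|| = 37. The spectral radius r(N) = max|lambda| = 0. Note ||N|| > r(N) — characteristic of non-normal nilpotent operators. Indeed N^5 = 0.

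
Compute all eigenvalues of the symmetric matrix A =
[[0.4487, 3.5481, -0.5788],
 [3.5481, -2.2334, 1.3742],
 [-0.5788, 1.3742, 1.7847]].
sigma(A) ≈ {-5, 2, 3}

A is real symmetric, so its spectrum consists of real eigenvalues. Expanding the characteristic polynomial of the displayed matrix gives
  det(λ I - A) = p(λ) = λ^3 + (0)λ^2 + (-19)λ + (30).
Solving p(λ) = 0 yields eigenvalues ≈ -5, 2, 3. (A is shown rounded to 4 decimals, so these recover the underlying integer eigenvalues to within that precision.)
Verification: the trace of A = 0 equals the sum of eigenvalues 0, and det(A) ≈ -29.9995 matches the eigenvalue product -30.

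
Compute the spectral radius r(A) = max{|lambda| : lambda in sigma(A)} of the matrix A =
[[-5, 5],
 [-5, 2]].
r(A) = sqrt(15) ≈ 3.873

The eigenvalues of A are the roots of its characteristic polynomial. With M = A (coefficients from the trace and determinant):
  p(λ) = det(λ I - M) = λ^2 + 3λ + 15.
For λ^2 + 3λ + 15 the discriminant is -51. It is negative, so the roots are the complex-conjugate pair λ = -3/2 ± (sqrt(51)/2) i ≈ -1.5 ± 3.5707i. For a conjugate pair the product of the roots equals the constant term, so |λ|^2 = 15 and |λ| = sqrt(15) ≈ 3.873.
Thus the eigenvalues (to 4 decimals) are -1.5 ± 3.5707i (modulus 3.873). The spectral radius is the largest modulus: r(A) = sqrt(15) ≈ 3.873. (Cross-check: r(A) ≤ ||A||_2 ≈ 8.7202; equality holds whenever A is normal, though it can also hold for some non-normal A.)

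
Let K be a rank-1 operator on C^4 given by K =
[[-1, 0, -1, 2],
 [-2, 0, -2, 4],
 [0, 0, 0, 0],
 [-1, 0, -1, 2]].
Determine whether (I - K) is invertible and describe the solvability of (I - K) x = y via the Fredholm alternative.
(I - K) is singular (det(I - K) = 0, i.e. 1 ∈ sigma(K)). (I - K) x = y is solvable iff y ⊥ ker((I - K)^*) = span{(-1, 0, -1, 2)}, i.e. iff -y_1 - y_3 + 2y_4 = 0. When solvable, the solutions are x = y + c·(1, 2, 0, 1), c arbitrary (ker(I - K) = span{(1, 2, 0, 1)}, dimension 1).

K has rank 1, so it is an outer product K = u v^T: every row of K is a multiple of one row vector. Reading off the entries, u = (1, 2, 0, 1) and v = (-1, 0, -1, 2) (row i of K equals u_i·v^T). A rank-one matrix u v^T satisfies K u = u (v·u) and kills the (3)-dimensional subspace v^⊥, so its characteristic polynomial is lambda^3 (lambda - v·u) with v·u = tr K = 1. Hence the eigenvalues of I - K are 1 (multiplicity 3) and 1 - (1) = 0, so det(I - K) = 0. (Direct check: I - K =
[[2, 0, 1, -2],
 [2, 1, 2, -4],
 [0, 0, 1, 0],
 [1, 0, 1, -1]]
has determinant 0.) So 1 is an eigenvalue of K and (I - K) is not invertible. The finite-dimensional Fredholm alternative says: either (I - K) is invertible, or ker(I - K) ≠ {0} and then range(I - K) = ker((I - K)^*)^⊥, with dim ker(I - K) = dim ker((I - K)^*). We are in the second case, so we need both kernels. Kernel of I - K: (I - K) u = u - u (v·u) = u - u = 0, so ker(I - K) = span{u} = span{(1, 2, 0, 1)} (it is exactly 1-dimensional because rank(I - K) = 3). Kernel of the adjoint: K is real, so (I - K)^* = I - K^T = I - v u^T, and (I - v u^T) v = v - v (u·v) = 0; hence ker((I - K)^*) = span{v} = span{(-1, 0, -1, 2)}. Therefore (I - K) x = y is solvable iff <y, v> = 0, i.e. iff -y_1 - y_3 + 2y_4 = 0. When this holds, K y = u (v·y) = 0, so (I - K) y = y and x = y is a particular solution; the full solution set is the line x = y + c·u = y + c·(1, 2, 0, 1), c ∈ C.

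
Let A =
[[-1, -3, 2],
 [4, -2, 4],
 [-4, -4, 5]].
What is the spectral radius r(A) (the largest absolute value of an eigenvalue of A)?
r(A) ≈ 4.8629

The eigenvalues of A are the roots of its characteristic polynomial. With M = A (coefficients from the trace, the sum of principal 2x2 minors, and det A):
  p(λ) = det(λ I - M) = λ^3 - 2λ^2 + 23λ - 54.
No integer candidate from the rational root theorem (±divisors of 54) is a root, so the roots are irrational. The cubic discriminant is Δ = -82300 < 0, so there is one real root and a complex-conjugate pair. p(2) = -8 and p(3) = 24 have opposite signs, so a root lies in (2, 3); Newton's method refines it to λ ≈ 2.2835. Dividing out (λ - (2.2835)) leaves approximately λ^2 + 0.2835λ + 23.6475. For λ^2 + 0.2835λ + 23.6475 the discriminant is -94.5095. It is negative, so the remaining roots are the complex-conjugate pair λ ≈ -0.1418 ± 4.8608i. Their product equals the constant term, so |λ|^2 ≈ 23.6475 and |λ| ≈ 4.8629.
Thus the eigenvalues (to 4 decimals) are 2.2835 (modulus 2.2835); -0.1418 ± 4.8608i (modulus 4.8629). The spectral radius is the largest modulus: r(A) ≈ 4.8629. (Cross-check: r(A) ≤ ||A||_2 ≈ 8.6667; equality holds whenever A is normal, though it can also hold for some non-normal A.)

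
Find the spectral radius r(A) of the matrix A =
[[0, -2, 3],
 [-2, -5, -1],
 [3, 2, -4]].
r(A) = (4 + sqrt(60))/2 ≈ 5.873

The eigenvalues of A are the roots of its characteristic polynomial. With M = A (coefficients from the trace, the sum of principal 2x2 minors, and det A):
  p(λ) = det(λ I - M) = λ^3 + 9λ^2 + 9λ - 55.
By the rational root theorem any rational root is an integer divisor of 55. Testing λ = -5: p(-5) = -125 + 225 - 45 - 55 = 0, so λ = -5 is a root. Dividing out (λ + 5) leaves p(λ) = (λ + 5)(λ^2 + 4λ - 11). For λ^2 + 4λ - 11 the discriminant is 60. It is nonnegative but not a perfect square, so the roots are real and irrational: λ = (-4 ± sqrt(60))/2 ≈ 1.873, -5.873.
Thus the eigenvalues (to 4 decimals) are 1.873 (modulus 1.873); -5.873 (modulus 5.873); -5 (modulus 5). The spectral radius is the largest modulus: r(A) = (4 + sqrt(60))/2 ≈ 5.873. (Cross-check: r(A) ≤ ||A||_2 ≈ 7.0019; equality holds whenever A is normal, though it can also hold for some non-normal A.)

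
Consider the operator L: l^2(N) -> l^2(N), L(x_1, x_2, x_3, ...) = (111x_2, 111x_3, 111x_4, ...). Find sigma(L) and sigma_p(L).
sigma(L) = closed disk {z in C : |z| ≤ 111}; sigma_p(L) = open disk {z in C : |z| < 111}

Note L = 111·V where V is the unit left shift (V x)_k = x_{k+1}; so sigma(L) = 111·sigma(V) and ||L|| = 111||V||. ||L x||^2 = 12321sum_{k≥2} |x_k|^2 ≤ 12321||x||^2, with equality on {x : x_1 = 0}, so ||L|| = 111. For any lambda with |lambda| < 111, set r = lambda/111 (|r| < 1); the vector x = (1, r, r^2, ...) is in l^2 and satisfies L x = 111(r, r^2, ...) = lambda x, so lambda is an eigenvalue. On the boundary |lambda| = 111 the geometric series diverges, so no l^2 eigenvector exists, but these lambda lie in the approximate point spectrum. Hence sigma(L) is the closed disk of radius 111 and sigma_p(L) is the open disk.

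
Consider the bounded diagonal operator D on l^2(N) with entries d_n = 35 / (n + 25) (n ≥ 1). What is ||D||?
||D|| = 35/26 (attained at n = 1)

For D diagonal, ||D|| = sup_n |d_n| = sup_n 35/(n + 25). This is positive and strictly decreasing in n, so the supremum is attained at n = 1: d_1 = 35/(1 + 25) = 35/26. Hence ||D|| = 35/26.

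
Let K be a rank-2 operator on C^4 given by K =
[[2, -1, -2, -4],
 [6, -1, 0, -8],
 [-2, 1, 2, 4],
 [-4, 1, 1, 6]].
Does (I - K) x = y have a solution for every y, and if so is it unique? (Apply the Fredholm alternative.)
(I - K) is singular (det(I - K) = 0, i.e. 1 ∈ sigma(K)). (I - K) x = y is solvable iff y ⊥ ker((I - K)^*) = span{(-2, -1, -4, 0)}, i.e. iff -2y_1 - y_2 - 4y_3 = 0. When solvable, x is determined up to adding multiples of (1, -5, -1, 2) (ker(I - K) = span{(1, -5, -1, 2)}, dimension 1).

K has rank 2 and factors as K = U V^T = u1 v1^T + u2 v2^T with u1 = (-1, -1, 1, 1), v1 = (0, 1, 3, 2), u2 = (-1, -3, 1, 2), v2 = (-2, 0, -1, 2) (multiplying out reproduces the displayed K). The nonzero eigenvalues of U V^T coincide with those of the 2 x 2 matrix G = V^T U = [[v1·u1, v1·u2], [v2·u1, v2·u2]] = [[4, 4], [3, 5]], and by the Sylvester determinant identity det(I_4 - U V^T) = det(I_2 - V^T U) = det([[-3, -4], [-3, -4]]) = (-3)(-4) - (-4)(-3) = 0. (Direct check: I - K =
[[-1, 1, 2, 4],
 [-6, 2, 0, 8],
 [2, -1, -1, -4],
 [4, -1, -1, -5]]
has determinant 0.) So 1 is an eigenvalue of K and (I - K) is not invertible. The finite-dimensional Fredholm alternative says: either (I - K) is invertible, or ker(I - K) ≠ {0} and then range(I - K) = ker((I - K)^*)^⊥, with dim ker(I - K) = dim ker((I - K)^*). We are in the second case, so we compute both kernels via the 2 x 2 reduction. If (I - U V^T) x = 0 then x = U (V^T x) lies in the column space of U; writing x = U b gives U (I_2 - G) b = 0, and since u1, u2 are independent, (I_2 - G) b = 0. With I_2 - G = [[-3, -4], [-3, -4]] (singular, as its determinant is 0) a null vector is b = (-4, 3), so ker(I - K) = span{-4·u1 + (3)·u2} = span{(1, -5, -1, 2)}. For the adjoint, (I - K)^* = I - K^T = I - V U^T, and the same argument gives ker((I - K)^*) = {V a : (I_2 - G)^T a = 0}; (I_2 - G)^T = [[-3, -3], [-4, -4]] has null vector a = (-1, 1), so ker((I - K)^*) = span{-1·v1 + (1)·v2} = span{(-2, -1, -4, 0)}. (Both kernels are 1-dimensional, matching rank(I - K) = 3.) Therefore (I - K) x = y is solvable iff <y, (-2, -1, -4, 0)> = 0, i.e. iff -2y_1 - y_2 - 4y_3 = 0; when solvable the solution set is the line x_p + c·(1, -5, -1, 2), c ∈ C.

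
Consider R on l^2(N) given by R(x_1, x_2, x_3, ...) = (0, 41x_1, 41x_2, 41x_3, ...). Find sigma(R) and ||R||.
sigma(R) = closed disk {z in C : |z| ≤ 41}; ||R|| = 41

Note R = 41·U where U is the unit right shift (U x)_k = x_{k-1} (with x_0 := 0); so ||R|| = 41||U|| and sigma(R) = 41·sigma(U). ||R x||^2 = sum_{k≥1} |41x_k|^2 = 1681||x||^2, so ||R|| = 41 and sigma(R) ⊂ {|z| ≤ 41}. For any |lambda| < 41, the equation (R - lambda I) x = 0 forces x_1 = 0, then 41x_k = lambda x_{k+1} ⇒ x = 0, so R has no eigenvalues. But (R - lambda I) is not surjective for |lambda| < 41: solving (R - lambda I) x = e_1 would require x_n proportional to (lambda/41)^(-n), which is not in l^2. So every |lambda| < 41 lies in the residual spectrum. The boundary |lambda| = 41 is in the approximate point spectrum (the spectrum is closed). Hence sigma(R) is the closed disk of radius 41.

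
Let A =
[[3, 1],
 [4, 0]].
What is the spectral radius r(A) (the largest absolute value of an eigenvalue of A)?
r(A) = 4

The eigenvalues of A are the roots of its characteristic polynomial. With M = A (coefficients from the trace and determinant):
  p(λ) = det(λ I - M) = λ^2 - 3λ - 4.
For λ^2 - 3λ - 4 the discriminant is 25. It is a perfect square (5^2), so the roots are rational: λ = (3 ± 5)/2 = 4, -1.
Thus the eigenvalues (to 4 decimals) are 4 (modulus 4); -1 (modulus 1). The spectral radius is the largest modulus: r(A) = 4. (Cross-check: r(A) ≤ ||A||_2 ≈ 5.0368; equality holds whenever A is normal, though it can also hold for some non-normal A.)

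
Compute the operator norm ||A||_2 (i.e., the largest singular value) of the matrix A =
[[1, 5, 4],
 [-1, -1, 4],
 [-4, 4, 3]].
||A||_2 ≈ 8.5927 (= sqrt(largest eigenvalue of A^T A))

||A||_2 = sigma_max(A) = sqrt(lambda_max(A^T A)). Form the symmetric matrix M = A^T A =
[[18, -10, -12],
 [-10, 42, 28],
 [-12, 28, 41]].
Its characteristic polynomial (trace, sum of principal 2x2 minors, determinant of M give the coefficients) is
  p(λ) = det(λ I - M) = λ^3 - 101λ^2 + 2188λ - 13456.
No integer candidate from the rational root theorem (±divisors of 13456) is a root, so the roots are irrational. The cubic discriminant is Δ = 118275664 > 0, so there are three distinct real roots. p(12) = -16 and p(13) = 116 have opposite signs, so a root lies in (12, 13); Newton's method refines it to λ ≈ 12.084. p(15) = 14 and p(16) = -208 have opposite signs, so a root lies in (15, 16); Newton's method refines it to λ ≈ 15.0816. p(73) = -2944 and p(74) = 604 have opposite signs, so a root lies in (73, 74); Newton's method refines it to λ ≈ 73.8344. Check (Vieta): the three roots sum to 101, matching tr M = 101.
So the eigenvalues of A^T A are ≈ 12.084, 15.0816, 73.8344 (all ≥ 0, as they must be for A^T A). The largest is λ_max ≈ 73.8344, hence ||A||_2 = sqrt(λ_max) ≈ 8.5927.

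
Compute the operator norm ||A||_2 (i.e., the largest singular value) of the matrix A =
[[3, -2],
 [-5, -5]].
||A||_2 = sqrt((63 + sqrt(1469))/2) ≈ 7.1178 (= sqrt(largest eigenvalue of A^T A))

||A||_2 = sigma_max(A) = sqrt(lambda_max(A^T A)). Form the symmetric matrix M = A^T A =
[[34, 19],
 [19, 29]].
Its characteristic polynomial (trace, determinant of M give the coefficients) is
  p(λ) = det(λ I - M) = λ^2 - 63λ + 625.
For λ^2 - 63λ + 625 the discriminant is 1469. It is nonnegative but not a perfect square, so the roots are real and irrational: λ = (63 ± sqrt(1469))/2 ≈ 50.6638, 12.3362.
So the eigenvalues of A^T A are ≈ 12.3362, 50.6638 (all ≥ 0, as they must be for A^T A). The largest is λ_max = (63 + sqrt(1469))/2 ≈ 50.6638, hence ||A||_2 = sqrt(λ_max) = sqrt((63 + sqrt(1469))/2) ≈ 7.1178.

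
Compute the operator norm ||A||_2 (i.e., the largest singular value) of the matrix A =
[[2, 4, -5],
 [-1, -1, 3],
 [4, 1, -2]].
||A||_2 ≈ 8.2408 (= sqrt(largest eigenvalue of A^T A))

||A||_2 = sigma_max(A) = sqrt(lambda_max(A^T A)). Form the symmetric matrix M = A^T A =
[[21, 13, -21],
 [13, 18, -25],
 [-21, -25, 38]].
Its characteristic polynomial (trace, sum of principal 2x2 minors, determinant of M give the coefficients) is
  p(λ) = det(λ I - M) = λ^3 - 77λ^2 + 625λ - 529.
No integer candidate from the rational root theorem (±divisors of 529) is a root, so the roots are irrational. The cubic discriminant is Δ = 824119840 > 0, so there are three distinct real roots. p(0) = -529 and p(1) = 20 have opposite signs, so a root lies in (0, 1); Newton's method refines it to λ ≈ 0.9581. p(8) = 55 and p(9) = -412 have opposite signs, so a root lies in (8, 9); Newton's method refines it to λ ≈ 8.1304. p(67) = -3544 and p(68) = 355 have opposite signs, so a root lies in (67, 68); Newton's method refines it to λ ≈ 67.9116. Check (Vieta): the three roots sum to 77, matching tr M = 77.
So the eigenvalues of A^T A are ≈ 0.9581, 8.1304, 67.9116 (all ≥ 0, as they must be for A^T A). The largest is λ_max ≈ 67.9116, hence ||A||_2 = sqrt(λ_max) ≈ 8.2408.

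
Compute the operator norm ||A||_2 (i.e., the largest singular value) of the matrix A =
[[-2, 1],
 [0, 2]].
||A||_2 = sqrt((9 + sqrt(17))/2) ≈ 2.5616 (= sqrt(largest eigenvalue of A^T A))

||A||_2 = sigma_max(A) = sqrt(lambda_max(A^T A)). Form the symmetric matrix M = A^T A =
[[4, -2],
 [-2, 5]].
Its characteristic polynomial (trace, determinant of M give the coefficients) is
  p(λ) = det(λ I - M) = λ^2 - 9λ + 16.
For λ^2 - 9λ + 16 the discriminant is 17. It is nonnegative but not a perfect square, so the roots are real and irrational: λ = (9 ± sqrt(17))/2 ≈ 6.5616, 2.4384.
So the eigenvalues of A^T A are ≈ 2.4384, 6.5616 (all ≥ 0, as they must be for A^T A). The largest is λ_max = (9 + sqrt(17))/2 ≈ 6.5616, hence ||A||_2 = sqrt(λ_max) = sqrt((9 + sqrt(17))/2) ≈ 2.5616.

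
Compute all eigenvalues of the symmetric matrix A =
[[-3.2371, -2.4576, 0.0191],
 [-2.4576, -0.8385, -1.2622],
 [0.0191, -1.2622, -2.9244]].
sigma(A) ≈ {-5, -3, 1}

A is real symmetric, so its spectrum consists of real eigenvalues. Expanding the characteristic polynomial of the displayed matrix gives
  det(λ I - A) = p(λ) = λ^3 + (7)λ^2 + (7)λ + (-15.001).
Solving p(λ) = 0 yields eigenvalues ≈ -5, -3, 1. (A is shown rounded to 4 decimals, so these recover the underlying integer eigenvalues to within that precision.)
Verification: the trace of A = -7 equals the sum of eigenvalues -7, and det(A) ≈ 15.0010 matches the eigenvalue product 15.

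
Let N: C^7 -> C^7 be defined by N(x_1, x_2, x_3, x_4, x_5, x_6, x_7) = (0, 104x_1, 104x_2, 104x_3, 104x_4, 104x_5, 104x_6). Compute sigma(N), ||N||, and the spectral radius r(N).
sigma(N) = {0}; ||N|| = 104; r(N) = 0. (N is nilpotent with N^7 = 0.)

On C^7, N is a strictly lower-triangular matrix with 104 on the subdiagonal and zeros elsewhere, so its characteristic polynomial is lambda^7 and every eigenvalue is 0: sigma(N) = {0}. For the operator norm, N e_i = 104e_{i+1} for i = 1, ..., 6 and N e_7 = 0, so the singular values of N are 104 (with multiplicity 6) and 0; hence ||N|| = 104. The spectral radius r(N) = max|lambda| = 0. Note ||N|| > r(N) — characteristic of non-normal nilpotent operators. Indeed N^7 = 0.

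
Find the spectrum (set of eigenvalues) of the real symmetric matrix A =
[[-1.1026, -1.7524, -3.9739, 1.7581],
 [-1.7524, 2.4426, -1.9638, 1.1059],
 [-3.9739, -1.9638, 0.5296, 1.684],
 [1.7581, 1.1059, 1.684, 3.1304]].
sigma(A) ≈ {-6, 3, 4} (4 with multiplicity 2)

A is real symmetric, so its spectrum consists of real eigenvalues. Expanding the characteristic polynomial of the displayed matrix gives
  det(λ I - A) = p(λ) = λ^4 + (-5)λ^3 + (-26)λ^2 + (192)λ + (-288).
Solving p(λ) = 0 yields eigenvalues ≈ -6, 3, 4, 4. (A is shown rounded to 4 decimals, so these recover the underlying integer eigenvalues to within that precision.)
Verification: the trace of A = 5 equals the sum of eigenvalues 5, and det(A) ≈ -288.0005 matches the eigenvalue product -288.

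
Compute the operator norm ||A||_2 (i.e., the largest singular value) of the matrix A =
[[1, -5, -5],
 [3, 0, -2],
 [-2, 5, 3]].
||A||_2 ≈ 9.5398 (= sqrt(largest eigenvalue of A^T A))

||A||_2 = sigma_max(A) = sqrt(lambda_max(A^T A)). Form the symmetric matrix M = A^T A =
[[14, -15, -17],
 [-15, 50, 40],
 [-17, 40, 38]].
Its characteristic polynomial (trace, sum of principal 2x2 minors, determinant of M give the coefficients) is
  p(λ) = det(λ I - M) = λ^3 - 102λ^2 + 1018λ - 1600.
No integer candidate from the rational root theorem (±divisors of 1600) is a root, so the roots are irrational. The cubic discriminant is Δ = 2691629168 > 0, so there are three distinct real roots. p(1) = -683 and p(2) = 36 have opposite signs, so a root lies in (1, 2); Newton's method refines it to λ ≈ 1.9426. p(9) = 29 and p(10) = -620 have opposite signs, so a root lies in (9, 10); Newton's method refines it to λ ≈ 9.0501. p(91) = -53 and p(92) = 7416 have opposite signs, so a root lies in (91, 92); Newton's method refines it to λ ≈ 91.0073. Check (Vieta): the three roots sum to 102, matching tr M = 102.
So the eigenvalues of A^T A are ≈ 1.9426, 9.0501, 91.0073 (all ≥ 0, as they must be for A^T A). The largest is λ_max ≈ 91.0073, hence ||A||_2 = sqrt(λ_max) ≈ 9.5398.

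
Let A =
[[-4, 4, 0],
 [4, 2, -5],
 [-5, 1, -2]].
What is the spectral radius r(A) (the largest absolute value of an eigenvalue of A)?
r(A) ≈ 5.1801

The eigenvalues of A are the roots of its characteristic polynomial. With M = A (coefficients from the trace, the sum of principal 2x2 minors, and det A):
  p(λ) = det(λ I - M) = λ^3 + 4λ^2 - 15λ - 128.
No integer candidate from the rational root theorem (±divisors of 128) is a root, so the roots are irrational. The cubic discriminant is Δ = -254260 < 0, so there is one real root and a complex-conjugate pair. p(4) = -60 and p(5) = 22 have opposite signs, so a root lies in (4, 5); Newton's method refines it to λ ≈ 4.7701. Dividing out (λ - (4.7701)) leaves approximately λ^2 + 8.7701λ + 26.8339. For λ^2 + 8.7701λ + 26.8339 the discriminant is -30.4215. It is negative, so the remaining roots are the complex-conjugate pair λ ≈ -4.385 ± 2.7578i. Their product equals the constant term, so |λ|^2 ≈ 26.8339 and |λ| ≈ 5.1801.
Thus the eigenvalues (to 4 decimals) are 4.7701 (modulus 4.7701); -4.385 ± 2.7578i (modulus 5.1801). The spectral radius is the largest modulus: r(A) ≈ 5.1801. (Cross-check: r(A) ≤ ||A||_2 ≈ 7.8982; equality holds whenever A is normal, though it can also hold for some non-normal A.)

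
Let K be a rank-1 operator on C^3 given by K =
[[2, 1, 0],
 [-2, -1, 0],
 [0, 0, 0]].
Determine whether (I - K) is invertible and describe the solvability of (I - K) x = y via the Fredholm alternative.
(I - K) is singular (det(I - K) = 0, i.e. 1 ∈ sigma(K)). (I - K) x = y is solvable iff y ⊥ ker((I - K)^*) = span{(2, 1, 0)}, i.e. iff 2y_1 + y_2 = 0. When solvable, the solutions are x = y + c·(1, -1, 0), c arbitrary (ker(I - K) = span{(1, -1, 0)}, dimension 1).

K has rank 1, so it is an outer product K = u v^T: every row of K is a multiple of one row vector. Reading off the entries, u = (1, -1, 0) and v = (2, 1, 0) (row i of K equals u_i·v^T). A rank-one matrix u v^T satisfies K u = u (v·u) and kills the (2)-dimensional subspace v^⊥, so its characteristic polynomial is lambda^2 (lambda - v·u) with v·u = tr K = 1. Hence the eigenvalues of I - K are 1 (multiplicity 2) and 1 - (1) = 0, so det(I - K) = 0. (Direct check: I - K =
[[-1, -1, 0],
 [2, 2, 0],
 [0, 0, 1]]
has determinant 0.) So 1 is an eigenvalue of K and (I - K) is not invertible. The finite-dimensional Fredholm alternative says: either (I - K) is invertible, or ker(I - K) ≠ {0} and then range(I - K) = ker((I - K)^*)^⊥, with dim ker(I - K) = dim ker((I - K)^*). We are in the second case, so we need both kernels. Kernel of I - K: (I - K) u = u - u (v·u) = u - u = 0, so ker(I - K) = span{u} = span{(1, -1, 0)} (it is exactly 1-dimensional because rank(I - K) = 2). Kernel of the adjoint: K is real, so (I - K)^* = I - K^T = I - v u^T, and (I - v u^T) v = v - v (u·v) = 0; hence ker((I - K)^*) = span{v} = span{(2, 1, 0)}. Therefore (I - K) x = y is solvable iff <y, v> = 0, i.e. iff 2y_1 + y_2 = 0. When this holds, K y = u (v·y) = 0, so (I - K) y = y and x = y is a particular solution; the full solution set is the line x = y + c·u = y + c·(1, -1, 0), c ∈ C.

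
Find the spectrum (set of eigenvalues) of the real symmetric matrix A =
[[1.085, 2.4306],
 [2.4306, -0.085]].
sigma(A) ≈ {-2, 3}

A is real symmetric, so its spectrum consists of real eigenvalues. Expanding the characteristic polynomial of the displayed matrix gives
  det(λ I - A) = p(λ) = λ^2 + (-1)λ + (-6).
Solving p(λ) = 0 yields eigenvalues ≈ -2, 3. (A is shown rounded to 4 decimals, so these recover the underlying integer eigenvalues to within that precision.)
Verification: the trace of A = 1 equals the sum of eigenvalues 1, and det(A) ≈ -6.0000 matches the eigenvalue product -6.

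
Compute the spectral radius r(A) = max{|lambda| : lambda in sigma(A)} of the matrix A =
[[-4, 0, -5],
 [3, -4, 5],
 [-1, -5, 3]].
r(A) ≈ 4.9095

The eigenvalues of A are the roots of its characteristic polynomial. With M = A (coefficients from the trace, the sum of principal 2x2 minors, and det A):
  p(λ) = det(λ I - M) = λ^3 + 5λ^2 + 12λ - 43.
No integer candidate from the rational root theorem (±divisors of 43) is a root, so the roots are irrational. The cubic discriminant is Δ = -78175 < 0, so there is one real root and a complex-conjugate pair. p(1) = -25 and p(2) = 9 have opposite signs, so a root lies in (1, 2); Newton's method refines it to λ ≈ 1.784. Dividing out (λ - (1.784)) leaves approximately λ^2 + 6.784λ + 24.1028. For λ^2 + 6.784λ + 24.1028 the discriminant is -50.3884. It is negative, so the remaining roots are the complex-conjugate pair λ ≈ -3.392 ± 3.5492i. Their product equals the constant term, so |λ|^2 ≈ 24.1028 and |λ| ≈ 4.9095.
Thus the eigenvalues (to 4 decimals) are 1.784 (modulus 1.784); -3.392 ± 3.5492i (modulus 4.9095). The spectral radius is the largest modulus: r(A) ≈ 4.9095. (Cross-check: r(A) ≤ ||A||_2 ≈ 9.9293; equality holds whenever A is normal, though it can also hold for some non-normal A.)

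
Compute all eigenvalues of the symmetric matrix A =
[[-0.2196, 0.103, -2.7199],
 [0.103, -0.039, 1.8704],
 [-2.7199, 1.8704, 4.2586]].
sigma(A) ≈ {-2, 0, 6}

A is real symmetric, so its spectrum consists of real eigenvalues. Expanding the characteristic polynomial of the displayed matrix gives
  det(λ I - A) = p(λ) = λ^3 + (-4)λ^2 + (-12)λ + (0).
Solving p(λ) = 0 yields eigenvalues ≈ -2, 0, 6. (A is shown rounded to 4 decimals, so these recover the underlying integer eigenvalues to within that precision.)
Verification: the trace of A = 4 equals the sum of eigenvalues 4, and det(A) ≈ 0.0001 matches the eigenvalue product 0.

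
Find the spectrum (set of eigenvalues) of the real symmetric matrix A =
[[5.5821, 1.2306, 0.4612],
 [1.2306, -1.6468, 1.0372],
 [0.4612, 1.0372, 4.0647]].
sigma(A) ≈ {-2, 4, 6}

A is real symmetric, so its spectrum consists of real eigenvalues. Expanding the characteristic polynomial of the displayed matrix gives
  det(λ I - A) = p(λ) = λ^3 + (-8)λ^2 + (4)λ + (47.9982).
Solving p(λ) = 0 yields eigenvalues ≈ -2, 4, 6. (A is shown rounded to 4 decimals, so these recover the underlying integer eigenvalues to within that precision.)
Verification: the trace of A = 8 equals the sum of eigenvalues 8, and det(A) ≈ -47.9982 matches the eigenvalue product -48.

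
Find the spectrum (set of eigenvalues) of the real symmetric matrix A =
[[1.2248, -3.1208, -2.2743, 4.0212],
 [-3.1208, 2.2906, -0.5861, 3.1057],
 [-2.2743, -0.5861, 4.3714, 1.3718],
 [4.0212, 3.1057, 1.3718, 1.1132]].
sigma(A) ≈ {-6, 4, 5, 6}

A is real symmetric, so its spectrum consists of real eigenvalues. Expanding the characteristic polynomial of the displayed matrix gives
  det(λ I - A) = p(λ) = λ^4 + (-9)λ^3 + (-16)λ^2 + (324.0038)λ + (-720.0117).
Solving p(λ) = 0 yields eigenvalues ≈ -6, 4, 5, 6. (A is shown rounded to 4 decimals, so these recover the underlying integer eigenvalues to within that precision.)
Verification: the trace of A = 9 equals the sum of eigenvalues 9, and det(A) ≈ -720.0117 matches the eigenvalue product -720.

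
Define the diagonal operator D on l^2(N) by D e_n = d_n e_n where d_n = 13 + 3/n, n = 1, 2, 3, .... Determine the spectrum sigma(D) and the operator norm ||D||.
sigma(D) = {13 + 3/n : n ≥ 1} ∪ {13}; ||D|| = 16

A bounded diagonal operator on l^2 with diagonal entries d_n has spectrum equal to the closure of {d_n : n ≥ 1}: every d_n is an eigenvalue (with eigenvector e_n), so {d_n} ⊂ sigma(D); the spectrum is closed, so its closure is too; and for lambda not in the closure, (D - lambda I) has bounded inverse (the diagonal entries 1/(d_n - lambda) are bounded). For our sequence d_n = 13 + 3/n, n = 1, 2, 3, ...:
  - {d_n} = {13 + 3/n : n ≥ 1}; the only limit point is 13
  - closure = {13 + 3/n : n ≥ 1} ∪ {13}
For the norm: a diagonal operator has ||D|| = sup_n |d_n|. Here d_n = 13 + 3/n is positive and decreasing, so sup_n |d_n| = d_1 = 13 + 3 = 16. So ||D|| = 16.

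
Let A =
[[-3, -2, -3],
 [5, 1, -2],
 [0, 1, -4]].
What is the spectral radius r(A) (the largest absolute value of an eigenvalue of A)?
r(A) ≈ 4.6167

The eigenvalues of A are the roots of its characteristic polynomial. With M = A (coefficients from the trace, the sum of principal 2x2 minors, and det A):
  p(λ) = det(λ I - M) = λ^3 + 6λ^2 + 17λ + 49.
No integer candidate from the rational root theorem (±divisors of 49) is a root, so the roots are irrational. The cubic discriminant is Δ = -26447 < 0, so there is one real root and a complex-conjugate pair. p(-5) = -11 and p(-4) = 13 have opposite signs, so a root lies in (-5, -4); Newton's method refines it to λ ≈ -4.6167. Dividing out (λ - (-4.6167)) leaves approximately λ^2 + 1.3833λ + 10.6137. For λ^2 + 1.3833λ + 10.6137 the discriminant is -40.5411. It is negative, so the remaining roots are the complex-conjugate pair λ ≈ -0.6917 ± 3.1836i. Their product equals the constant term, so |λ|^2 ≈ 10.6137 and |λ| ≈ 3.2579.
Thus the eigenvalues (to 4 decimals) are -4.6167 (modulus 4.6167); -0.6917 ± 3.1836i (modulus 3.2579). The spectral radius is the largest modulus: r(A) ≈ 4.6167. (Cross-check: r(A) ≤ ||A||_2 ≈ 6.1567; equality holds whenever A is normal, though it can also hold for some non-normal A.)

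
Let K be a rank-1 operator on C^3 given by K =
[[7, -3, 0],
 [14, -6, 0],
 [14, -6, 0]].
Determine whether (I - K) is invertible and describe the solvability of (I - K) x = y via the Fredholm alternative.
(I - K) is singular (det(I - K) = 0, i.e. 1 ∈ sigma(K)). (I - K) x = y is solvable iff y ⊥ ker((I - K)^*) = span{(7, -3, 0)}, i.e. iff 7y_1 - 3y_2 = 0. When solvable, the solutions are x = y + c·(1, 2, 2), c arbitrary (ker(I - K) = span{(1, 2, 2)}, dimension 1).

K has rank 1, so it is an outer product K = u v^T: every row of K is a multiple of one row vector. Reading off the entries, u = (1, 2, 2) and v = (7, -3, 0) (row i of K equals u_i·v^T). A rank-one matrix u v^T satisfies K u = u (v·u) and kills the (2)-dimensional subspace v^⊥, so its characteristic polynomial is lambda^2 (lambda - v·u) with v·u = tr K = 1. Hence the eigenvalues of I - K are 1 (multiplicity 2) and 1 - (1) = 0, so det(I - K) = 0. (Direct check: I - K =
[[-6, 3, 0],
 [-14, 7, 0],
 [-14, 6, 1]]
has determinant 0.) So 1 is an eigenvalue of K and (I - K) is not invertible. The finite-dimensional Fredholm alternative says: either (I - K) is invertible, or ker(I - K) ≠ {0} and then range(I - K) = ker((I - K)^*)^⊥, with dim ker(I - K) = dim ker((I - K)^*). We are in the second case, so we need both kernels. Kernel of I - K: (I - K) u = u - u (v·u) = u - u = 0, so ker(I - K) = span{u} = span{(1, 2, 2)} (it is exactly 1-dimensional because rank(I - K) = 2). Kernel of the adjoint: K is real, so (I - K)^* = I - K^T = I - v u^T, and (I - v u^T) v = v - v (u·v) = 0; hence ker((I - K)^*) = span{v} = span{(7, -3, 0)}. Therefore (I - K) x = y is solvable iff <y, v> = 0, i.e. iff 7y_1 - 3y_2 = 0. When this holds, K y = u (v·y) = 0, so (I - K) y = y and x = y is a particular solution; the full solution set is the line x = y + c·u = y + c·(1, 2, 2), c ∈ C.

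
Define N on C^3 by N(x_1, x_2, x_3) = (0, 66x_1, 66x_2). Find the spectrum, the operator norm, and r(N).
sigma(N) = {0}; ||N|| = 66; r(N) = 0. (N is nilpotent with N^3 = 0.)

On C^3, N is a strictly lower-triangular matrix with 66 on the subdiagonal and zeros elsewhere, so its characteristic polynomial is lambda^3 and every eigenvalue is 0: sigma(N) = {0}. For the operator norm, N e_i = 66e_{i+1} for i = 1, ..., 2 and N e_3 = 0, so the singular values of N are 66 (with multiplicity 2) and 0; hence ||N|| = 66. The spectral radius r(N) = max|lambda| = 0. Note ||N|| > r(N) — characteristic of non-normal nilpotent operators. Indeed N^3 = 0.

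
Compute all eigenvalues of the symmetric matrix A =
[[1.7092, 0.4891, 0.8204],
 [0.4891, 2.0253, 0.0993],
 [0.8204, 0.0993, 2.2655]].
sigma(A) ≈ {1, 2, 3}

A is real symmetric, so its spectrum consists of real eigenvalues. Expanding the characteristic polynomial of the displayed matrix gives
  det(λ I - A) = p(λ) = λ^3 + (-6)λ^2 + (11)λ + (-6).
Solving p(λ) = 0 yields eigenvalues ≈ 1, 2, 3. (A is shown rounded to 4 decimals, so these recover the underlying integer eigenvalues to within that precision.)
Verification: the trace of A = 6 equals the sum of eigenvalues 6, and det(A) ≈ 6.0001 matches the eigenvalue product 6.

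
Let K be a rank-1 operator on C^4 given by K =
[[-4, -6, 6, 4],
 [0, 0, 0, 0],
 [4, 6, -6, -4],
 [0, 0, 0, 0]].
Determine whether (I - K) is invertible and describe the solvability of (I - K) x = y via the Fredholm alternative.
(I - K) is invertible (det(I - K) = 11 ≠ 0), so for every y in C^4 the equation (I - K) x = y has a unique solution.

K has rank 1, so it is an outer product K = u v^T: every row of K is a multiple of one row vector. Reading off the entries, u = (2, 0, -2, 0) and v = (-2, -3, 3, 2) (row i of K equals u_i·v^T). A rank-one matrix u v^T satisfies K u = u (v·u) and kills the (3)-dimensional subspace v^⊥, so its characteristic polynomial is lambda^3 (lambda - v·u) with v·u = tr K = -10. Hence the eigenvalues of I - K are 1 (multiplicity 3) and 1 - (-10) = 11, so det(I - K) = 11. (Direct check: I - K =
[[5, 6, -6, -4],
 [0, 1, 0, 0],
 [-4, -6, 7, 4],
 [0, 0, 0, 1]]
has determinant 11.) The finite-dimensional Fredholm alternative says: either (I - K) is invertible, or ker(I - K) ≠ {0} and then range(I - K) = ker((I - K)^*)^⊥, with dim ker(I - K) = dim ker((I - K)^*). Since det(I - K) ≠ 0, 1 is not an eigenvalue of K and ker(I - K) = {0}, so we are in the first case: for every y there is a unique x = (I - K)^(-1) y. Explicitly, by the Sherman–Morrison formula, (I - u v^T)^(-1) = I + u v^T/(1 - v·u), i.e. (I - K)^(-1) = I + K/(11).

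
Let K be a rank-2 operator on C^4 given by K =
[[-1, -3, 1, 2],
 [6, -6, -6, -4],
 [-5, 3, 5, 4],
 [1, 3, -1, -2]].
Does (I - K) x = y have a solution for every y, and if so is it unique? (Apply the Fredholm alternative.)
(I - K) is invertible (det(I - K) = 35 ≠ 0), so for every y in C^4 the equation (I - K) x = y has a unique solution.

K has rank 2 and factors as K = U V^T = u1 v1^T + u2 v2^T with u1 = (2, 0, 1, -2), v1 = (-2, 0, 2, 2), u2 = (1, 2, -1, -1), v2 = (3, -3, -3, -2) (multiplying out reproduces the displayed K). The nonzero eigenvalues of U V^T coincide with those of the 2 x 2 matrix G = V^T U = [[v1·u1, v1·u2], [v2·u1, v2·u2]] = [[-6, -6], [7, 2]], and by the Sylvester determinant identity det(I_4 - U V^T) = det(I_2 - V^T U) = det([[7, 6], [-7, -1]]) = (7)(-1) - (6)(-7) = 35. (Direct check: I - K =
[[2, 3, -1, -2],
 [-6, 7, 6, 4],
 [5, -3, -4, -4],
 [-1, -3, 1, 3]]
has determinant 35.) The finite-dimensional Fredholm alternative says: either (I - K) is invertible, or ker(I - K) ≠ {0} and then range(I - K) = ker((I - K)^*)^⊥, with dim ker(I - K) = dim ker((I - K)^*). Since det(I - K) ≠ 0, 1 is not an eigenvalue of K and ker(I - K) = {0}, so we are in the first case: for every y there is a unique x = (I - K)^(-1) y. (Explicitly, by the Woodbury identity, (I - U V^T)^(-1) = I + U (I_2 - G)^(-1) V^T.)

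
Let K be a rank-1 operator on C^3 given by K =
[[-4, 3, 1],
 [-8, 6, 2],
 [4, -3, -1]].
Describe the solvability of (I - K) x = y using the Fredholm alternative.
(I - K) is singular (det(I - K) = 0, i.e. 1 ∈ sigma(K)). (I - K) x = y is solvable iff y ⊥ ker((I - K)^*) = span{(-4, 3, 1)}, i.e. iff -4y_1 + 3y_2 + y_3 = 0. When solvable, the solutions are x = y + c·(1, 2, -1), c arbitrary (ker(I - K) = span{(1, 2, -1)}, dimension 1).

K has rank 1, so it is an outer product K = u v^T: every row of K is a multiple of one row vector. Reading off the entries, u = (1, 2, -1) and v = (-4, 3, 1) (row i of K equals u_i·v^T). A rank-one matrix u v^T satisfies K u = u (v·u) and kills the (2)-dimensional subspace v^⊥, so its characteristic polynomial is lambda^2 (lambda - v·u) with v·u = tr K = 1. Hence the eigenvalues of I - K are 1 (multiplicity 2) and 1 - (1) = 0, so det(I - K) = 0. (Direct check: I - K =
[[5, -3, -1],
 [8, -5, -2],
 [-4, 3, 2]]
has determinant 0.) So 1 is an eigenvalue of K and (I - K) is not invertible. The finite-dimensional Fredholm alternative says: either (I - K) is invertible, or ker(I - K) ≠ {0} and then range(I - K) = ker((I - K)^*)^⊥, with dim ker(I - K) = dim ker((I - K)^*). We are in the second case, so we need both kernels. Kernel of I - K: (I - K) u = u - u (v·u) = u - u = 0, so ker(I - K) = span{u} = span{(1, 2, -1)} (it is exactly 1-dimensional because rank(I - K) = 2). Kernel of the adjoint: K is real, so (I - K)^* = I - K^T = I - v u^T, and (I - v u^T) v = v - v (u·v) = 0; hence ker((I - K)^*) = span{v} = span{(-4, 3, 1)}. Therefore (I - K) x = y is solvable iff <y, v> = 0, i.e. iff -4y_1 + 3y_2 + y_3 = 0. When this holds, K y = u (v·y) = 0, so (I - K) y = y and x = y is a particular solution; the full solution set is the line x = y + c·u = y + c·(1, 2, -1), c ∈ C.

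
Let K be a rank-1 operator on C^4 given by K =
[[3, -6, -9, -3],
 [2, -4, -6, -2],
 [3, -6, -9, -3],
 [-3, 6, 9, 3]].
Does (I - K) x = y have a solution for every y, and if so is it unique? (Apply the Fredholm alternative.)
(I - K) is invertible (det(I - K) = 8 ≠ 0), so for every y in C^4 the equation (I - K) x = y has a unique solution.

K has rank 1, so it is an outer product K = u v^T: every row of K is a multiple of one row vector. Reading off the entries, u = (3, 2, 3, -3) and v = (1, -2, -3, -1) (row i of K equals u_i·v^T). A rank-one matrix u v^T satisfies K u = u (v·u) and kills the (3)-dimensional subspace v^⊥, so its characteristic polynomial is lambda^3 (lambda - v·u) with v·u = tr K = -7. Hence the eigenvalues of I - K are 1 (multiplicity 3) and 1 - (-7) = 8, so det(I - K) = 8. (Direct check: I - K =
[[-2, 6, 9, 3],
 [-2, 5, 6, 2],
 [-3, 6, 10, 3],
 [3, -6, -9, -2]]
has determinant 8.) The finite-dimensional Fredholm alternative says: either (I - K) is invertible, or ker(I - K) ≠ {0} and then range(I - K) = ker((I - K)^*)^⊥, with dim ker(I - K) = dim ker((I - K)^*). Since det(I - K) ≠ 0, 1 is not an eigenvalue of K and ker(I - K) = {0}, so we are in the first case: for every y there is a unique x = (I - K)^(-1) y. Explicitly, by the Sherman–Morrison formula, (I - u v^T)^(-1) = I + u v^T/(1 - v·u), i.e. (I - K)^(-1) = I + K/(8).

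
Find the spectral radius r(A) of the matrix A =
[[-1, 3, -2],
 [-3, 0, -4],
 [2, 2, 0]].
r(A) ≈ 4.5778

The eigenvalues of A are the roots of its characteristic polynomial. With M = A (coefficients from the trace, the sum of principal 2x2 minors, and det A):
  p(λ) = det(λ I - M) = λ^3 + λ^2 + 21λ + 20.
No integer candidate from the rational root theorem (±divisors of 20) is a root, so the roots are irrational. The cubic discriminant is Δ = -39923 < 0, so there is one real root and a complex-conjugate pair. p(-1) = -1 and p(0) = 20 have opposite signs, so a root lies in (-1, 0); Newton's method refines it to λ ≈ -0.9544. Dividing out (λ - (-0.9544)) leaves approximately λ^2 + 0.0456λ + 20.9564. For λ^2 + 0.0456λ + 20.9564 the discriminant is -83.8237. It is negative, so the remaining roots are the complex-conjugate pair λ ≈ -0.0228 ± 4.5778i. Their product equals the constant term, so |λ|^2 ≈ 20.9564 and |λ| ≈ 4.5778.
Thus the eigenvalues (to 4 decimals) are -0.9544 (modulus 0.9544); -0.0228 ± 4.5778i (modulus 4.5778). The spectral radius is the largest modulus: r(A) ≈ 4.5778. (Cross-check: r(A) ≤ ||A||_2 ≈ 5.6744; equality holds whenever A is normal, though it can also hold for some non-normal A.)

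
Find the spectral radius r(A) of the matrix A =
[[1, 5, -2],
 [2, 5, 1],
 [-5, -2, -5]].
r(A) ≈ 6.5982

The eigenvalues of A are the roots of its characteristic polynomial. With M = A (coefficients from the trace, the sum of principal 2x2 minors, and det A):
  p(λ) = det(λ I - M) = λ^3 - λ^2 - 43λ + 40.
No integer candidate from the rational root theorem (±divisors of 40) is a root, so the roots are irrational. The cubic discriminant is Δ = 307797 > 0, so there are three distinct real roots. p(-7) = -51 and p(-6) = 46 have opposite signs, so a root lies in (-7, -6); Newton's method refines it to λ ≈ -6.527. p(0) = 40 and p(1) = -3 have opposite signs, so a root lies in (0, 1); Newton's method refines it to λ ≈ 0.9288. p(6) = -38 and p(7) = 33 have opposite signs, so a root lies in (6, 7); Newton's method refines it to λ ≈ 6.5982. Check (Vieta): the three roots sum to 1, matching tr M = 1.
Thus the eigenvalues (to 4 decimals) are -6.527 (modulus 6.527); 0.9288 (modulus 0.9288); 6.5982 (modulus 6.5982). The spectral radius is the largest modulus: r(A) ≈ 6.5982. (Cross-check: r(A) ≤ ||A||_2 ≈ 8.7817; equality holds whenever A is normal, though it can also hold for some non-normal A.)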